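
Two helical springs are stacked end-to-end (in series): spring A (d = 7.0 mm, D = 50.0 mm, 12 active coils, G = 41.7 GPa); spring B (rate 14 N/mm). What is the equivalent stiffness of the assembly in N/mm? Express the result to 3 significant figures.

5.23 N/mm

k_A = Gd⁴/(8D³N_a) = (41.7×10³)(7.0⁴)/(8·50.0³·12) = 8.3435 N/mm
Series: 1/k_eq = 1/8.3435 + 1/14 = 0.19128; k_eq = 5.2279 N/mm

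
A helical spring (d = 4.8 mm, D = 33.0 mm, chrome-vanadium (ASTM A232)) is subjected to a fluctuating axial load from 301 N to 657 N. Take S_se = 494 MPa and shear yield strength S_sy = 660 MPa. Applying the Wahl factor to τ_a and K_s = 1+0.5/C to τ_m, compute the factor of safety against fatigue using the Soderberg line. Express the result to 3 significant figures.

C = D/d = 33.0/4.8 = 6.8750; K_W = (4C−1)/(4C−4)+0.615/C = 1.2171; K_s = 1+0.5/C = 1.0727
F_a = (F_max−F_min)/2 = 178 N; F_m = (F_max+F_min)/2 = 479 N
τ_a = K_W·8F_aD/(πd³) = 1.2171 × 135.25 = 164.62 MPa
τ_m = K_s·8F_mD/(πd³) = 1.0727 × 363.97 = 390.44 MPa
Soderberg: 1/n_f = τ_a/S_se + τ_m/S_sy = 164.62/494 + 390.44/660 = 0.33324 + 0.59158 = 0.92482
n_f = 1/0.92482 = 1.081

1.08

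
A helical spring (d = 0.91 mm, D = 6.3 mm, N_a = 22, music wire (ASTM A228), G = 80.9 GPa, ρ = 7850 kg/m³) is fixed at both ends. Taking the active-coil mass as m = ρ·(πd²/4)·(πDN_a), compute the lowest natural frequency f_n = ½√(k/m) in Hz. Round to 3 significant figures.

377 Hz

k = Gd⁴/(8D³N_a) = (80.9×10³)(0.91⁴)/(8·6.3³·22) = 1.2606 N/mm = 1260.6 N/m
Wire length L = πDN_a = π·6.3·22 = 435.42 mm
m = ρ·(πd²/4)·L = 7850 × 0.65039×10⁻⁶ m² × 0.43542 m = 0.0022231 kg
f_n = ½√(k/m) = 0.5·√(1260.6/0.0022231) = 0.5·√(5.6705e+05) = 376.51 Hz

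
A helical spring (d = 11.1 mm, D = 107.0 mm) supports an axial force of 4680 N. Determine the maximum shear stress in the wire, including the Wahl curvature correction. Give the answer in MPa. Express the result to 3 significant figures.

1070 MPa

Spring index C = D/d = 107.0/11.1 = 9.6396
K_W = (4C−1)/(4C−4) + 0.615/C = 37.559/34.559 + 0.0638 = 1.1506
τ₀ = 8FD/(πd³) = 8·4680·107.0/(π·11.1³) = 4.00608e+06/4296.5 = 932.4 MPa
τ_max = K·τ₀ = 1.1506 × 932.4 = 1072.8 MPa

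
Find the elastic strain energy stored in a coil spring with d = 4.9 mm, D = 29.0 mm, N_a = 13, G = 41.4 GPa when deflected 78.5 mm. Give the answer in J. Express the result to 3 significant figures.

29.0 J

k = Gd⁴/(8D³N_a) = (41.4×10³)(4.9⁴)/(8·29.0³·13) = 9.4093 N/mm
U = ½kδ² = 0.5 × 9.4093 × 78.5² = 28991 N·mm = 28.991 J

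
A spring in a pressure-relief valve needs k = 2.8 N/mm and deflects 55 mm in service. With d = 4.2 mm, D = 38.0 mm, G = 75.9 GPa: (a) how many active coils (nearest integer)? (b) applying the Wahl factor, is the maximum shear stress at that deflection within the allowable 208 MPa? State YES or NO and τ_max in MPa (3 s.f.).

(a) 19 coils; (b) NO, τ_max = 236 MPa

N_a = Gd⁴/(8D³k) = (75.9×10³)(4.2⁴)/(8·38.0³·2.8) = 19.21 → N_a = 19
Actual rate k = Gd⁴/(8D³·19) = 2.8317 N/mm
Working load F = kδ = 2.8317·55 = 155.74 N
C = 38.0/4.2 = 9.0476; K_W = (4C−1)/(4C−4)+0.615/C = 1.1612
τ_max = K_W·8FD/(πd³) = 1.1612·203.42 = 236.2 MPa
τ_max > 208 MPa → exceeds allowable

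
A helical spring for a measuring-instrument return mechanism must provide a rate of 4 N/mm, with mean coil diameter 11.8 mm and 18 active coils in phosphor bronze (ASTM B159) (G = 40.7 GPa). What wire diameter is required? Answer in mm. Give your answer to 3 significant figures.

d = (8D³N_a·k / G)^(1/4) = (8·11.8³·18·4 / (40.7×10³))^0.25
  = (23.253)^0.25 = 2.1959 mm

2.20 mm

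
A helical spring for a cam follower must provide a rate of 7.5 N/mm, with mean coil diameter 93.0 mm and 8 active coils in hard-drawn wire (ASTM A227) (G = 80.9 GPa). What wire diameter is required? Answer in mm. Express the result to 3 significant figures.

d = (8D³N_a·k / G)^(1/4) = (8·93.0³·8·7.5 / (80.9×10³))^0.25
  = (4772.5)^0.25 = 8.3116 mm

8.31 mm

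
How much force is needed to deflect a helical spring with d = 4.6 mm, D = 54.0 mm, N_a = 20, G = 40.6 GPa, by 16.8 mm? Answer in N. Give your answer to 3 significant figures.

12.1 N

k = Gd⁴/(8D³N_a) = (40.6×10³)(4.6⁴)/(8·54.0³·20) = 0.72153 N/mm
F = k·δ = 0.72153 × 16.8 = 12.122 N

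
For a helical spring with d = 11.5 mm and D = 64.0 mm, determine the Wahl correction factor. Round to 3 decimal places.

1.275

C = D/d = 64.0/11.5 = 5.5652
K_W = (4C−1)/(4C−4) + 0.615/C = 21.261/18.261 + 0.1105 = 1.2748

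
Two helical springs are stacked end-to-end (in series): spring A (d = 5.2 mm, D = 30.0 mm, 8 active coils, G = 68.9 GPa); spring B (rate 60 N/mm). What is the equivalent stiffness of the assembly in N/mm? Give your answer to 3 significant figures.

k_A = Gd⁴/(8D³N_a) = (68.9×10³)(5.2⁴)/(8·30.0³·8) = 29.153 N/mm
Series: 1/k_eq = 1/29.153 + 1/60 = 0.050968; k_eq = 19.62 N/mm

19.6 N/mm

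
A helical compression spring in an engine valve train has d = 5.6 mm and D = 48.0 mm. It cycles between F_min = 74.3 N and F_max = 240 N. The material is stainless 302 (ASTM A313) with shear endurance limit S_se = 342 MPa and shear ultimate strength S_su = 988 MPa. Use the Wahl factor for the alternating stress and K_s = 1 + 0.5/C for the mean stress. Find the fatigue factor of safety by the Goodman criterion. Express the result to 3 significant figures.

3.18

C = D/d = 48.0/5.6 = 8.5714; K_W = (4C−1)/(4C−4)+0.615/C = 1.1708; K_s = 1+0.5/C = 1.0583
F_a = (F_max−F_min)/2 = 82.85 N; F_m = (F_max+F_min)/2 = 157.15 N
τ_a = K_W·8F_aD/(πd³) = 1.1708 × 57.665 = 67.514 MPa
τ_m = K_s·8F_mD/(πd³) = 1.0583 × 109.38 = 115.76 MPa
Goodman: 1/n_f = τ_a/S_se + τ_m/S_su = 67.514/342 + 115.76/988 = 0.19741 + 0.11716 = 0.31457
n_f = 1/0.31457 = 3.179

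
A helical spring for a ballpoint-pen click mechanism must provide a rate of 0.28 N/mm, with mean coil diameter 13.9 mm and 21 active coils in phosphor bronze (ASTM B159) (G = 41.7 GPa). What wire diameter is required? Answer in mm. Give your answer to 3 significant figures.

1.32 mm

d = (8D³N_a·k / G)^(1/4) = (8·13.9³·21·0.28 / (41.7×10³))^0.25
  = (3.0295)^0.25 = 1.3193 mm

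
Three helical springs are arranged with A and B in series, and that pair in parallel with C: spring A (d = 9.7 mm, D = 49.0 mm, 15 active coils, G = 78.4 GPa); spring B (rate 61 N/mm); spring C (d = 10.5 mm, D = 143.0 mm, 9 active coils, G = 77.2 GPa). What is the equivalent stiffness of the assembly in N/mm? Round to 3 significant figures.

31.7 N/mm

k_A = Gd⁴/(8D³N_a) = (78.4×10³)(9.7⁴)/(8·49.0³·15) = 49.162 N/mm
k_C = Gd⁴/(8D³N_a) = (77.2×10³)(10.5⁴)/(8·143.0³·9) = 4.4569 N/mm
Springs A,B series: k_AB = 1/(1/49.162+1/61) = 27.223 N/mm; parallel with C: k_eq = 27.223+4.4569 = 31.68 N/mm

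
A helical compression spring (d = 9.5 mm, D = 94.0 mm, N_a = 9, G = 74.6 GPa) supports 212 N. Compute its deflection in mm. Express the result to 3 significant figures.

k = Gd⁴/(8D³N_a) = (74.6×10³)(9.5⁴)/(8·94.0³·9) = 10.161 N/mm
δ = F/k = 212 / 10.161 = 20.865 mm

20.9 mm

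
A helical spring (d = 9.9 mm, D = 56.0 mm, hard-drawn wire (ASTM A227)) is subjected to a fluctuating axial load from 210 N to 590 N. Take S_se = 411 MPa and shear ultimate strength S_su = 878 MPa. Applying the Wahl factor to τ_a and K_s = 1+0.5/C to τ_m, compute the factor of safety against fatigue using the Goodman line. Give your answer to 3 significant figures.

6.28

C = D/d = 56.0/9.9 = 5.6566; K_W = (4C−1)/(4C−4)+0.615/C = 1.2698; K_s = 1+0.5/C = 1.0884
F_a = (F_max−F_min)/2 = 190 N; F_m = (F_max+F_min)/2 = 400 N
τ_a = K_W·8F_aD/(πd³) = 1.2698 × 27.924 = 35.457 MPa
τ_m = K_s·8F_mD/(πd³) = 1.0884 × 58.787 = 63.984 MPa
Goodman: 1/n_f = τ_a/S_se + τ_m/S_su = 35.457/411 + 63.984/878 = 0.08627 + 0.07287 = 0.15915
n_f = 1/0.15915 = 6.284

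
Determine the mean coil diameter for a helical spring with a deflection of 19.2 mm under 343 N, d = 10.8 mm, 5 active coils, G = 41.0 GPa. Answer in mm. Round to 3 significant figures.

Required rate k = F/δ = 343/19.2 = 17.865 N/mm
D = (Gd⁴/(8N_a·k))^(1/3) = (41.0×10³·10.8⁴/(8·5·17.865))^(1/3)
  = (780595)^(1/3) = 92.0751 mm

92.1 mm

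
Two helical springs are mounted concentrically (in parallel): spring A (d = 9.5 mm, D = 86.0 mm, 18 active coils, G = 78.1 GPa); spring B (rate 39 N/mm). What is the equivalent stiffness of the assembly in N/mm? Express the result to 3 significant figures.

k_A = Gd⁴/(8D³N_a) = (78.1×10³)(9.5⁴)/(8·86.0³·18) = 6.9452 N/mm
Parallel: k_eq = 6.9452 + 39 = 45.945 N/mm

45.9 N/mm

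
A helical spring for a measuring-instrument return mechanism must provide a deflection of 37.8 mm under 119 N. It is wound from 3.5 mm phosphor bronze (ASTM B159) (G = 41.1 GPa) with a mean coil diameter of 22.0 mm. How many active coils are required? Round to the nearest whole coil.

Required rate k = F/δ = 119/37.8 = 3.1481 N/mm
N_a = Gd⁴/(8D³k) = (41.1×10³ × 3.5⁴)/(8 × 22.0³ × 3.1481)
    = 6.16757e+06 / 268172 = 23 → 23 coils

23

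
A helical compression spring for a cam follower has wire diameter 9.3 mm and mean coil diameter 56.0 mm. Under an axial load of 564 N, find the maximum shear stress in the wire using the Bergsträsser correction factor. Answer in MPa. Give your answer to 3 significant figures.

124 MPa

Spring index C = D/d = 56.0/9.3 = 6.0215
K_B = (4C+2)/(4C−3) = 26.086/21.086 = 1.2371
τ₀ = 8FD/(πd³) = 8·564·56.0/(π·9.3³) = 252672/2527 = 99.99 MPa
τ_max = K·τ₀ = 1.2371 × 99.99 = 123.7 MPa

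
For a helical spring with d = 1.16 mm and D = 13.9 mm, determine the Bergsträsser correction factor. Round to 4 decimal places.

1.1113

C = D/d = 13.9/1.16 = 11.9828
K_B = (4C+2)/(4C−3) = 49.931/44.931 = 1.1113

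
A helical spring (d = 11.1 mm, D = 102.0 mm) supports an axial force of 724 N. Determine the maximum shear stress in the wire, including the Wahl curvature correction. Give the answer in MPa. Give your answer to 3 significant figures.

159 MPa

Spring index C = D/d = 102.0/11.1 = 9.1892
K_W = (4C−1)/(4C−4) + 0.615/C = 35.757/32.757 + 0.0669 = 1.1585
τ₀ = 8FD/(πd³) = 8·724·102.0/(π·11.1³) = 590784/4296.5 = 137.5 MPa
τ_max = K·τ₀ = 1.1585 × 137.5 = 159.3 MPa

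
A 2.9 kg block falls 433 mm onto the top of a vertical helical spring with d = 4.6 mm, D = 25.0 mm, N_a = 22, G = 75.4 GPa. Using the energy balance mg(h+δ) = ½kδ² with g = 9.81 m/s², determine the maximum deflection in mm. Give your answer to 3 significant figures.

k = Gd⁴/(8D³N_a) = (75.4×10³)(4.6⁴)/(8·25.0³·22) = 12.276 N/mm
W = mg = 2.9 × 9.81 = 28.449 N
½kδ² − Wδ − Wh = 0 → δ = (W + √(W² + 2kWh))/k
δ = (28.449 + √(809.35 + 302451))/12.276 = (28.449 + 550.69)/12.276 = 47.175 mm

47.2 mm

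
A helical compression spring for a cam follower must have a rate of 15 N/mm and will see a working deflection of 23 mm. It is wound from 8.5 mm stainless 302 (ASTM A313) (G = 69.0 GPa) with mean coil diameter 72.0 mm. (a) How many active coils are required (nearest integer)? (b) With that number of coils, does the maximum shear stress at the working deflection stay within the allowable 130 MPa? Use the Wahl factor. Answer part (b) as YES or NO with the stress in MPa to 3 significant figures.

N_a = Gd⁴/(8D³k) = (69.0×10³)(8.5⁴)/(8·72.0³·15) = 8.042 → N_a = 8
Actual rate k = Gd⁴/(8D³·8) = 15.078 N/mm
Working load F = kδ = 15.078·23 = 346.8 N
C = 72.0/8.5 = 8.4706; K_W = (4C−1)/(4C−4)+0.615/C = 1.1730
τ_max = K_W·8FD/(πd³) = 1.1730·103.54 = 121.45 MPa
τ_max ≤ 130 MPa → acceptable

(a) 8 coils; (b) YES, τ_max = 121 MPa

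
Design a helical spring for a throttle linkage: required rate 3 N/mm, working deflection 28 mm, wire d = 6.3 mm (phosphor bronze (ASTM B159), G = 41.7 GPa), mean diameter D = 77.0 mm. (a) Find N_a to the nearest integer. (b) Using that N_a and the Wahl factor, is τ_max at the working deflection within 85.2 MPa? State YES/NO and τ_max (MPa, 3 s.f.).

(a) 6 coils; (b) YES, τ_max = 73.5 MPa

N_a = Gd⁴/(8D³k) = (41.7×10³)(6.3⁴)/(8·77.0³·3) = 5.995 → N_a = 6
Actual rate k = Gd⁴/(8D³·6) = 2.9977 N/mm
Working load F = kδ = 2.9977·28 = 83.935 N
C = 77.0/6.3 = 12.2222; K_W = (4C−1)/(4C−4)+0.615/C = 1.1171
τ_max = K_W·8FD/(πd³) = 1.1171·65.819 = 73.53 MPa
τ_max ≤ 85.2 MPa → acceptable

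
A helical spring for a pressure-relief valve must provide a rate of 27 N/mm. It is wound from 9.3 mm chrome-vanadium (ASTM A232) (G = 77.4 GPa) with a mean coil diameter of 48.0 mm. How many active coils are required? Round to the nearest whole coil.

N_a = Gd⁴/(8D³k) = (77.4×10³ × 9.3⁴)/(8 × 48.0³ × 27)
    = 5.78992e+08 / 2.38879e+07 = 24.24 → 24 coils

24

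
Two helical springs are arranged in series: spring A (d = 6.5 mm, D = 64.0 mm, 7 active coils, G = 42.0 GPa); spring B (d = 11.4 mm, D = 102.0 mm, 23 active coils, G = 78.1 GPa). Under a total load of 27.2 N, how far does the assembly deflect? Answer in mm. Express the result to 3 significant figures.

k_A = Gd⁴/(8D³N_a) = (42.0×10³)(6.5⁴)/(8·64.0³·7) = 5.1071 N/mm
k_B = Gd⁴/(8D³N_a) = (78.1×10³)(11.4⁴)/(8·102.0³·23) = 6.7554 N/mm
Series: 1/k_eq = 1/5.1071 + 1/6.7554 = 0.34384; k_eq = 2.9084 N/mm
δ = F/k_eq = 27.2/2.9084 = 9.3523 mm

9.35 mm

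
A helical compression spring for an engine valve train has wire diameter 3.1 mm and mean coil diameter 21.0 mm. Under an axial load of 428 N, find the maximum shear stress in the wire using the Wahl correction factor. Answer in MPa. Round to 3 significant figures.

Spring index C = D/d = 21.0/3.1 = 6.7742
K_W = (4C−1)/(4C−4) + 0.615/C = 26.097/23.097 + 0.0908 = 1.2207
τ₀ = 8FD/(πd³) = 8·428·21.0/(π·3.1³) = 71904/93.591 = 768.28 MPa
τ_max = K·τ₀ = 1.2207 × 768.28 = 937.82 MPa

938 MPa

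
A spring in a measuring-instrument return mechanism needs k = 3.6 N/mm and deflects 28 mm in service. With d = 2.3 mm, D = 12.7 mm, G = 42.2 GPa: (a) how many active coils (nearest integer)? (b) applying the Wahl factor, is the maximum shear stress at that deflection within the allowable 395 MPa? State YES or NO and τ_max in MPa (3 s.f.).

N_a = Gd⁴/(8D³k) = (42.2×10³)(2.3⁴)/(8·12.7³·3.6) = 20.02 → N_a = 20
Actual rate k = Gd⁴/(8D³·20) = 3.6032 N/mm
Working load F = kδ = 3.6032·28 = 100.89 N
C = 12.7/2.3 = 5.5217; K_W = (4C−1)/(4C−4)+0.615/C = 1.2772
τ_max = K_W·8FD/(πd³) = 1.2772·268.17 = 342.52 MPa
τ_max ≤ 395 MPa → acceptable

(a) 20 coils; (b) YES, τ_max = 343 MPa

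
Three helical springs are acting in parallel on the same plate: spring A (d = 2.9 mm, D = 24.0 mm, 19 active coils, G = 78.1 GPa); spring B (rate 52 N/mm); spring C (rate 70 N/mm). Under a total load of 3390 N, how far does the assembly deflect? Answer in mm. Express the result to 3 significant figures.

k_A = Gd⁴/(8D³N_a) = (78.1×10³)(2.9⁴)/(8·24.0³·19) = 2.6288 N/mm
Parallel: k_eq = 2.6288 + 52 + 70 = 124.63 N/mm
δ = F/k_eq = 3390/124.63 = 27.201 mm

27.2 mm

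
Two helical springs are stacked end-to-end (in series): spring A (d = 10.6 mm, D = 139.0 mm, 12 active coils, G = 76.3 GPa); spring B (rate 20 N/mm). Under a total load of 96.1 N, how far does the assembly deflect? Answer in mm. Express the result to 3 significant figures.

30.5 mm

k_A = Gd⁴/(8D³N_a) = (76.3×10³)(10.6⁴)/(8·139.0³·12) = 3.7362 N/mm
Series: 1/k_eq = 1/3.7362 + 1/20 = 0.31765; k_eq = 3.1481 N/mm
δ = F/k_eq = 96.1/3.1481 = 30.526 mm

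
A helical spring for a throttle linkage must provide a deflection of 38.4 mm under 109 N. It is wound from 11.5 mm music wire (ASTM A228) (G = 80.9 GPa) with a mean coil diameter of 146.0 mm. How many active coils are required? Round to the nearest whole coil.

Required rate k = F/δ = 109/38.4 = 2.8385 N/mm
N_a = Gd⁴/(8D³k) = (80.9×10³ × 11.5⁴)/(8 × 146.0³ × 2.8385)
    = 1.41495e+09 / 7.06714e+07 = 20.02 → 20 coils

20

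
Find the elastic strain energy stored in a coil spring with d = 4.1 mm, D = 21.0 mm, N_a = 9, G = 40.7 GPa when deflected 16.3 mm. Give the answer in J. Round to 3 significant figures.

k = Gd⁴/(8D³N_a) = (40.7×10³)(4.1⁴)/(8·21.0³·9) = 17.248 N/mm
U = ½kδ² = 0.5 × 17.248 × 16.3² = 2291.3 N·mm = 2.2913 J

2.29 J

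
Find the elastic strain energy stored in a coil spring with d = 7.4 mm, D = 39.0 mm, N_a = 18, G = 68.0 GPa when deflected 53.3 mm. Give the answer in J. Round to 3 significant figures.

33.9 J

k = Gd⁴/(8D³N_a) = (68.0×10³)(7.4⁴)/(8·39.0³·18) = 23.871 N/mm
U = ½kδ² = 0.5 × 23.871 × 53.3² = 33908 N·mm = 33.908 J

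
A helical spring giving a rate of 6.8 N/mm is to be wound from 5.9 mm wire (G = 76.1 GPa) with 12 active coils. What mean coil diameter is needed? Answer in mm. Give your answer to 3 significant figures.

D = (Gd⁴/(8N_a·k))^(1/3) = (76.1×10³·5.9⁴/(8·12·6.8))^(1/3)
  = (141258)^(1/3) = 52.0800 mm

52.1 mm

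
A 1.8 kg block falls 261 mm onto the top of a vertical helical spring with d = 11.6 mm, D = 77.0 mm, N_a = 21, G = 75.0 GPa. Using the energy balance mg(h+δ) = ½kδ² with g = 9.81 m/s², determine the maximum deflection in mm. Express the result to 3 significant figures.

23.8 mm

k = Gd⁴/(8D³N_a) = (75.0×10³)(11.6⁴)/(8·77.0³·21) = 17.706 N/mm
W = mg = 1.8 × 9.81 = 17.658 N
½kδ² − Wδ − Wh = 0 → δ = (W + √(W² + 2kWh))/k
δ = (17.658 + √(311.8 + 163201))/17.706 = (17.658 + 404.37)/17.706 = 23.836 mm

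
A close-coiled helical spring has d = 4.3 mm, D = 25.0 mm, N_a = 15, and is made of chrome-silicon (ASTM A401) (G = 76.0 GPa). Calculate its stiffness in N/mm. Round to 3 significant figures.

k = Gd⁴/(8D³N_a) = (76.0×10³ × 4.3⁴) / (8 × 25.0³ × 15)
  = 2.59829e+07 / 1.875e+06 = 13.858 N/mm

13.9 N/mm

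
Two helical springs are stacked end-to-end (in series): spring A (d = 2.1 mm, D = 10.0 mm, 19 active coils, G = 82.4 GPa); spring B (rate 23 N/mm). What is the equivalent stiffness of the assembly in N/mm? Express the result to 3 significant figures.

7.23 N/mm

k_A = Gd⁴/(8D³N_a) = (82.4×10³)(2.1⁴)/(8·10.0³·19) = 10.543 N/mm
Series: 1/k_eq = 1/10.543 + 1/23 = 0.13833; k_eq = 7.2292 N/mm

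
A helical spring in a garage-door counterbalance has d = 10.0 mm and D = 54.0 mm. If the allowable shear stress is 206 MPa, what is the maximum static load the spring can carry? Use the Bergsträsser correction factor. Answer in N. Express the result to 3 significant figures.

1180 N

C = D/d = 54.0/10.0 = 5.4000
K_B = (4C+2)/(4C−3) = 23.600/18.600 = 1.2688
τ_max = K·8FD/(πd³) → F_max = τ_allow·πd³/(8DK)
F_max = 206·π·10.0³/(8·54.0·1.2688) = 6.4717e+05/548.13 = 1180.7 N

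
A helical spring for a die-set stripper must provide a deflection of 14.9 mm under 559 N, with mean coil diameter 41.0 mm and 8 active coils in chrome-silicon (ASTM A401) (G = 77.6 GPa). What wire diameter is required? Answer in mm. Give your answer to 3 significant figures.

Required rate k = F/δ = 559/14.9 = 37.517 N/mm
d = (8D³N_a·k / G)^(1/4) = (8·41.0³·8·37.517 / (77.6×10³))^0.25
  = (2132.5)^0.25 = 6.7955 mm

6.80 mm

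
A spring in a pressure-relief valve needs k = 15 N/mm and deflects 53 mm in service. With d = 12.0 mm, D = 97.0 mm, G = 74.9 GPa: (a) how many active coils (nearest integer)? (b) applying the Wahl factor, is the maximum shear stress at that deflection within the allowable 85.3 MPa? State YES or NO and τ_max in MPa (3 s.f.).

(a) 14 coils; (b) NO, τ_max = 136 MPa

N_a = Gd⁴/(8D³k) = (74.9×10³)(12.0⁴)/(8·97.0³·15) = 14.18 → N_a = 14
Actual rate k = Gd⁴/(8D³·14) = 15.194 N/mm
Working load F = kδ = 15.194·53 = 805.28 N
C = 97.0/12.0 = 8.0833; K_W = (4C−1)/(4C−4)+0.615/C = 1.1820
τ_max = K_W·8FD/(πd³) = 1.1820·115.11 = 136.06 MPa
τ_max > 85.3 MPa → exceeds allowable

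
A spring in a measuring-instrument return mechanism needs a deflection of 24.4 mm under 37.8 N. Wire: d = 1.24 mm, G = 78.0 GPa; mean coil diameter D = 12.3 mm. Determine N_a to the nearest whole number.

8

Required rate k = F/δ = 37.8/24.4 = 1.5492 N/mm
N_a = Gd⁴/(8D³k) = (78.0×10³ × 1.24⁴)/(8 × 12.3³ × 1.5492)
    = 184409 / 23062.5 = 7.996 → 8 coils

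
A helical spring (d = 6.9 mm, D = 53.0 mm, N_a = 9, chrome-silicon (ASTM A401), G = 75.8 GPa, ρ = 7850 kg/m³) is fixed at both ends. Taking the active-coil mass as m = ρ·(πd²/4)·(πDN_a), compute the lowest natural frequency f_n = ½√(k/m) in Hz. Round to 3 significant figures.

k = Gd⁴/(8D³N_a) = (75.8×10³)(6.9⁴)/(8·53.0³·9) = 16.029 N/mm = 16029 N/m
Wire length L = πDN_a = π·53.0·9 = 1498.5 mm
m = ρ·(πd²/4)·L = 7850 × 37.393×10⁻⁶ m² × 1.4985 m = 0.43987 kg
f_n = ½√(k/m) = 0.5·√(16029/0.43987) = 0.5·√(36440) = 95.446 Hz

95.4 Hz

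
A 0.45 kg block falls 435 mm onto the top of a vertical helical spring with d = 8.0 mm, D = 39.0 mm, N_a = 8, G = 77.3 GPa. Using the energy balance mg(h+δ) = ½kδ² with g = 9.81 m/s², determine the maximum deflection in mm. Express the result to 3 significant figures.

6.84 mm

k = Gd⁴/(8D³N_a) = (77.3×10³)(8.0⁴)/(8·39.0³·8) = 83.4 N/mm
W = mg = 0.45 × 9.81 = 4.4145 N
½kδ² − Wδ − Wh = 0 → δ = (W + √(W² + 2kWh))/k
δ = (4.4145 + √(19.488 + 320307))/83.4 = (4.4145 + 565.97)/83.4 = 6.8392 mm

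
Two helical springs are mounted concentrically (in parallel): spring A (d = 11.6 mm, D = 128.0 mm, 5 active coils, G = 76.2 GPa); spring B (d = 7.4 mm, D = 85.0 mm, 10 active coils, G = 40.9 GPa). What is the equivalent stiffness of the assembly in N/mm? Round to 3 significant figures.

k_A = Gd⁴/(8D³N_a) = (76.2×10³)(11.6⁴)/(8·128.0³·5) = 16.447 N/mm
k_B = Gd⁴/(8D³N_a) = (40.9×10³)(7.4⁴)/(8·85.0³·10) = 2.4963 N/mm
Parallel: k_eq = 16.447 + 2.4963 = 18.944 N/mm

18.9 N/mm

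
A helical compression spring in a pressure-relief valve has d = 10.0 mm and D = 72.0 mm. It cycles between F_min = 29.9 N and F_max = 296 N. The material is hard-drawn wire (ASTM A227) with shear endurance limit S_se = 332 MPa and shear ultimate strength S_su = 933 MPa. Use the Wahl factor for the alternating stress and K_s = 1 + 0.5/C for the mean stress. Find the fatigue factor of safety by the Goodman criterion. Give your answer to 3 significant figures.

C = D/d = 72.0/10.0 = 7.2000; K_W = (4C−1)/(4C−4)+0.615/C = 1.2064; K_s = 1+0.5/C = 1.0694
F_a = (F_max−F_min)/2 = 133.05 N; F_m = (F_max+F_min)/2 = 162.95 N
τ_a = K_W·8F_aD/(πd³) = 1.2064 × 24.394 = 29.429 MPa
τ_m = K_s·8F_mD/(πd³) = 1.0694 × 29.876 = 31.951 MPa
Goodman: 1/n_f = τ_a/S_se + τ_m/S_su = 29.429/332 + 31.951/933 = 0.08864 + 0.03425 = 0.12289
n_f = 1/0.12289 = 8.138

8.14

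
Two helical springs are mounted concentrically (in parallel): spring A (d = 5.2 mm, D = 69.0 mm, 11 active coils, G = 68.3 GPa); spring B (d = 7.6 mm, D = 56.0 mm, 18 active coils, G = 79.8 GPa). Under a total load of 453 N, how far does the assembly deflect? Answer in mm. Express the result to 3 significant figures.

k_A = Gd⁴/(8D³N_a) = (68.3×10³)(5.2⁴)/(8·69.0³·11) = 1.7274 N/mm
k_B = Gd⁴/(8D³N_a) = (79.8×10³)(7.6⁴)/(8·56.0³·18) = 10.528 N/mm
Parallel: k_eq = 1.7274 + 10.528 = 12.255 N/mm
δ = F/k_eq = 453/12.255 = 36.964 mm

37.0 mm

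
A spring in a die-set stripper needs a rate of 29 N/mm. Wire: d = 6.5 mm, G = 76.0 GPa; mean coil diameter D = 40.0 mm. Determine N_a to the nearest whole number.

9

N_a = Gd⁴/(8D³k) = (76.0×10³ × 6.5⁴)/(8 × 40.0³ × 29)
    = 1.35665e+08 / 1.4848e+07 = 9.137 → 9 coils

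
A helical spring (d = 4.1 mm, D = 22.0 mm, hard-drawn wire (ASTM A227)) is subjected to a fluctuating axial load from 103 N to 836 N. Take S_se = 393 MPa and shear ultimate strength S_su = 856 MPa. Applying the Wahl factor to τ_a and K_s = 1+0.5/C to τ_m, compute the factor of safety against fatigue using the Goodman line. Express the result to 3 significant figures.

0.684

C = D/d = 22.0/4.1 = 5.3659; K_W = (4C−1)/(4C−4)+0.615/C = 1.2864; K_s = 1+0.5/C = 1.0932
F_a = (F_max−F_min)/2 = 366.5 N; F_m = (F_max+F_min)/2 = 469.5 N
τ_a = K_W·8F_aD/(πd³) = 1.2864 × 297.91 = 383.23 MPa
τ_m = K_s·8F_mD/(πd³) = 1.0932 × 381.63 = 417.2 MPa
Goodman: 1/n_f = τ_a/S_se + τ_m/S_su = 383.23/393 + 417.2/856 = 0.97514 + 0.48738 = 1.4625
n_f = 1/1.4625 = 0.6838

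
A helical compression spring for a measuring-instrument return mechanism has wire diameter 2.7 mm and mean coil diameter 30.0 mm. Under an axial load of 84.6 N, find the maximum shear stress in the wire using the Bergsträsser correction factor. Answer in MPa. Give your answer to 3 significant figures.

Spring index C = D/d = 30.0/2.7 = 11.1111
K_B = (4C+2)/(4C−3) = 46.444/41.444 = 1.1206
τ₀ = 8FD/(πd³) = 8·84.6·30.0/(π·2.7³) = 20304/61.836 = 328.35 MPa
τ_max = K·τ₀ = 1.1206 × 328.35 = 367.97 MPa

368 MPa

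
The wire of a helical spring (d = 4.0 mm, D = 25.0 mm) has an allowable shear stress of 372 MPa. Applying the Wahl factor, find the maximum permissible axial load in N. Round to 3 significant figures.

C = D/d = 25.0/4.0 = 6.2500
K_W = (4C−1)/(4C−4) + 0.615/C = 24.000/21.000 + 0.0984 = 1.2413
τ_max = K·8FD/(πd³) → F_max = τ_allow·πd³/(8DK)
F_max = 372·π·4.0³/(8·25.0·1.2413) = 74795/248.25 = 301.29 N

301 N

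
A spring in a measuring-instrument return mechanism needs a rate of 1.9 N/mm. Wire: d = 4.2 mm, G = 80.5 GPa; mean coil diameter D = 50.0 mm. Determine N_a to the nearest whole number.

13

N_a = Gd⁴/(8D³k) = (80.5×10³ × 4.2⁴)/(8 × 50.0³ × 1.9)
    = 2.50492e+07 / 1.9e+06 = 13.18 → 13 coils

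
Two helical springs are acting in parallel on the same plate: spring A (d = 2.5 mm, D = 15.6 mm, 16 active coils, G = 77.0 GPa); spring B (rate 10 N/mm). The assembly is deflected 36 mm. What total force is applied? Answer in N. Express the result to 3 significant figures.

k_A = Gd⁴/(8D³N_a) = (77.0×10³)(2.5⁴)/(8·15.6³·16) = 6.1897 N/mm
Parallel: k_eq = 6.1897 + 10 = 16.19 N/mm
F = k_eq·δ = 16.19·36 = 582.83 N

583 N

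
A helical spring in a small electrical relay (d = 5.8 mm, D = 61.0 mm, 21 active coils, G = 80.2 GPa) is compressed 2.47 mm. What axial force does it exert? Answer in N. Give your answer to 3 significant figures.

5.88 N

k = Gd⁴/(8D³N_a) = (80.2×10³)(5.8⁴)/(8·61.0³·21) = 2.3801 N/mm
F = k·δ = 2.3801 × 2.47 = 5.8787 N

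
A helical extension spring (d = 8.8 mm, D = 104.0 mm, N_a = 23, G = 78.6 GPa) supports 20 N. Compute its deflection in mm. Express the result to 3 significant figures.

8.78 mm

k = Gd⁴/(8D³N_a) = (78.6×10³)(8.8⁴)/(8·104.0³·23) = 2.2774 N/mm
δ = F/k = 20 / 2.2774 = 8.782 mm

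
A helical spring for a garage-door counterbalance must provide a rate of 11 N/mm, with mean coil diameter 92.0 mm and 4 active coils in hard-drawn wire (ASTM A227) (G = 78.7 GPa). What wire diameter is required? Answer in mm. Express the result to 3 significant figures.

7.68 mm

d = (8D³N_a·k / G)^(1/4) = (8·92.0³·4·11 / (78.7×10³))^0.25
  = (3482.8)^0.25 = 7.6822 mm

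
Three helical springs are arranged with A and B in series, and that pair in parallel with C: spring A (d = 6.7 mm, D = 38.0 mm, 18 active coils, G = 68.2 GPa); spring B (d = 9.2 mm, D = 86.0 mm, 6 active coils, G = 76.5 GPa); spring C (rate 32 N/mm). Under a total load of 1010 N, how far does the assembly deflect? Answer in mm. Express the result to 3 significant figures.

24.7 mm

k_A = Gd⁴/(8D³N_a) = (68.2×10³)(6.7⁴)/(8·38.0³·18) = 17.393 N/mm
k_B = Gd⁴/(8D³N_a) = (76.5×10³)(9.2⁴)/(8·86.0³·6) = 17.95 N/mm
Springs A,B series: k_AB = 1/(1/17.393+1/17.95) = 8.8336 N/mm; parallel with C: k_eq = 8.8336+32 = 40.834 N/mm
δ = F/k_eq = 1010/40.834 = 24.735 mm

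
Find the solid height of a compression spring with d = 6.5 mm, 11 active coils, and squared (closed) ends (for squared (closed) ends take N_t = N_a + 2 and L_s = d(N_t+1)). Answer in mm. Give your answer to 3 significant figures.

squared (closed) ends: N_t = N_a + 2 = 11 + 2 = 13
L_s = d·(N_t+1) = 6.5 × 14 = 91 mm

91.0 mm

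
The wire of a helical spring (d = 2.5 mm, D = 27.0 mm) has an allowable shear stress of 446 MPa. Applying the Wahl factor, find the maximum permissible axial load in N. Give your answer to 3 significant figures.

C = D/d = 27.0/2.5 = 10.8000
K_W = (4C−1)/(4C−4) + 0.615/C = 42.200/39.200 + 0.0569 = 1.1335
τ_max = K·8FD/(πd³) → F_max = τ_allow·πd³/(8DK)
F_max = 446·π·2.5³/(8·27.0·1.1335) = 21893/244.83 = 89.421 N

89.4 N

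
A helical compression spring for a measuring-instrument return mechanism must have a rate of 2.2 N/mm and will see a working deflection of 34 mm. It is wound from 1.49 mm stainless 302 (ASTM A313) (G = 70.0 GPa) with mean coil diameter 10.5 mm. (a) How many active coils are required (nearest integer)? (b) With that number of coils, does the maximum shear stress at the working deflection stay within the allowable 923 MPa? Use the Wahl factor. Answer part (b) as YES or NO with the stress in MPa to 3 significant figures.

N_a = Gd⁴/(8D³k) = (70.0×10³)(1.49⁴)/(8·10.5³·2.2) = 16.93 → N_a = 17
Actual rate k = Gd⁴/(8D³·17) = 2.1915 N/mm
Working load F = kδ = 2.1915·34 = 74.51 N
C = 10.5/1.49 = 7.0470; K_W = (4C−1)/(4C−4)+0.615/C = 1.2113
τ_max = K_W·8FD/(πd³) = 1.2113·602.26 = 729.52 MPa
τ_max ≤ 923 MPa → acceptable

(a) 17 coils; (b) YES, τ_max = 730 MPa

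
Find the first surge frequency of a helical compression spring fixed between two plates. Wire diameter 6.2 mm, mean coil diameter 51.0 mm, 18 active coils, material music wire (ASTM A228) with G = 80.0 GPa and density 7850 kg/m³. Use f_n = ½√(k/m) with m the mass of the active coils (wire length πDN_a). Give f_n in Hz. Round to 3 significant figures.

k = Gd⁴/(8D³N_a) = (80.0×10³)(6.2⁴)/(8·51.0³·18) = 6.1885 N/mm = 6188.5 N/m
Wire length L = πDN_a = π·51.0·18 = 2884 mm
m = ρ·(πd²/4)·L = 7850 × 30.191×10⁻⁶ m² × 2.884 m = 0.6835 kg
f_n = ½√(k/m) = 0.5·√(6188.5/0.6835) = 0.5·√(9054.2) = 47.577 Hz

47.6 Hz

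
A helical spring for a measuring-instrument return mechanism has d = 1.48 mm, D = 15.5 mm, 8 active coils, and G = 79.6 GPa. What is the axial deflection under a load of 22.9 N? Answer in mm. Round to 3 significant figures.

14.3 mm

k = Gd⁴/(8D³N_a) = (79.6×10³)(1.48⁴)/(8·15.5³·8) = 1.6025 N/mm
δ = F/k = 22.9 / 1.6025 = 14.291 mm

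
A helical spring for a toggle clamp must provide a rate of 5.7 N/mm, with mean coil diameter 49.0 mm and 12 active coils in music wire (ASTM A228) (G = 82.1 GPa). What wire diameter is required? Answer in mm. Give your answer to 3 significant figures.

5.29 mm

d = (8D³N_a·k / G)^(1/4) = (8·49.0³·12·5.7 / (82.1×10³))^0.25
  = (784.14)^0.25 = 5.2917 mm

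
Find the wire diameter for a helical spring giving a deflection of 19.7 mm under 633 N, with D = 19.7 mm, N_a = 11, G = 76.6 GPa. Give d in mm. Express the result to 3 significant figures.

Required rate k = F/δ = 633/19.7 = 32.132 N/mm
d = (8D³N_a·k / G)^(1/4) = (8·19.7³·11·32.132 / (76.6×10³))^0.25
  = (282.22)^0.25 = 4.0987 mm

4.10 mm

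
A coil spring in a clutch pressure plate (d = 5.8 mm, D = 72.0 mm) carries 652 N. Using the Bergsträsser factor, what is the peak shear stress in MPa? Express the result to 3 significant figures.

678 MPa

Spring index C = D/d = 72.0/5.8 = 12.4138
K_B = (4C+2)/(4C−3) = 51.655/46.655 = 1.1072
τ₀ = 8FD/(πd³) = 8·652·72.0/(π·5.8³) = 375552/612.96 = 612.68 MPa
τ_max = K·τ₀ = 1.1072 × 612.68 = 678.34 MPa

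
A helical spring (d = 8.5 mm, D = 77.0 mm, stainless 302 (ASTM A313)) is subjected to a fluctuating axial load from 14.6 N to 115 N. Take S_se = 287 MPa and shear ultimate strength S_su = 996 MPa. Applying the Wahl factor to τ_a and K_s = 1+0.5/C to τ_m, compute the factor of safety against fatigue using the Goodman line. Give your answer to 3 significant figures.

C = D/d = 77.0/8.5 = 9.0588; K_W = (4C−1)/(4C−4)+0.615/C = 1.1610; K_s = 1+0.5/C = 1.0552
F_a = (F_max−F_min)/2 = 50.2 N; F_m = (F_max+F_min)/2 = 64.8 N
τ_a = K_W·8F_aD/(πd³) = 1.1610 × 16.028 = 18.608 MPa
τ_m = K_s·8F_mD/(πd³) = 1.0552 × 20.689 = 21.831 MPa
Goodman: 1/n_f = τ_a/S_se + τ_m/S_su = 18.608/287 + 21.831/996 = 0.06484 + 0.02192 = 0.086754
n_f = 1/0.086754 = 11.53

11.5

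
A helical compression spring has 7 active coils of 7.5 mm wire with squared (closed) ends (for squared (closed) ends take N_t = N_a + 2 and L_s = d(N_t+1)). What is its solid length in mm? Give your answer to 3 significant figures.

squared (closed) ends: N_t = N_a + 2 = 7 + 2 = 9
L_s = d·(N_t+1) = 7.5 × 10 = 75 mm

75.0 mm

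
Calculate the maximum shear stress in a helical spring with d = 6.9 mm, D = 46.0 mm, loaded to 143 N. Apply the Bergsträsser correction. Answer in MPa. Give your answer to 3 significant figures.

61.8 MPa

Spring index C = D/d = 46.0/6.9 = 6.6667
K_B = (4C+2)/(4C−3) = 28.667/23.667 = 1.2113
τ₀ = 8FD/(πd³) = 8·143·46.0/(π·6.9³) = 52624/1032 = 50.99 MPa
τ_max = K·τ₀ = 1.2113 × 50.99 = 61.763 MPa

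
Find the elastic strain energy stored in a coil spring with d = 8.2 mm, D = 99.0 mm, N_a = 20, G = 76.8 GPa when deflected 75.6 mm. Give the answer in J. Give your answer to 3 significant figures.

6.39 J

k = Gd⁴/(8D³N_a) = (76.8×10³)(8.2⁴)/(8·99.0³·20) = 2.2366 N/mm
U = ½kδ² = 0.5 × 2.2366 × 75.6² = 6391.5 N·mm = 6.3915 J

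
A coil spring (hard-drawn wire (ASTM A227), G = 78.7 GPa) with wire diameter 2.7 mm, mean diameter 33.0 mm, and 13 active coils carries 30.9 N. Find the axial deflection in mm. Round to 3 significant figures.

k = Gd⁴/(8D³N_a) = (78.7×10³)(2.7⁴)/(8·33.0³·13) = 1.1191 N/mm
δ = F/k = 30.9 / 1.1191 = 27.612 mm

27.6 mm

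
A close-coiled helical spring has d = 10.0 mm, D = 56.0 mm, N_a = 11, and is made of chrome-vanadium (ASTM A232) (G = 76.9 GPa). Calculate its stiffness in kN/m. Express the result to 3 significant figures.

49.8 kN/m

k = Gd⁴/(8D³N_a) = (76.9×10³ × 10.0⁴) / (8 × 56.0³ × 11)
  = 7.69e+08 / 1.54542e+07 = 49.76 N/mm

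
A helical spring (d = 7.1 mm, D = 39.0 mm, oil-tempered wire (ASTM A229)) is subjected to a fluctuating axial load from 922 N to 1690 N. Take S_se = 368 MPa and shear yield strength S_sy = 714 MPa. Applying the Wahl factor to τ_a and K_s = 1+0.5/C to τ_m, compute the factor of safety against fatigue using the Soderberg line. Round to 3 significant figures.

1.08

C = D/d = 39.0/7.1 = 5.4930; K_W = (4C−1)/(4C−4)+0.615/C = 1.2789; K_s = 1+0.5/C = 1.0910
F_a = (F_max−F_min)/2 = 384 N; F_m = (F_max+F_min)/2 = 1306 N
τ_a = K_W·8F_aD/(πd³) = 1.2789 × 106.55 = 136.27 MPa
τ_m = K_s·8F_mD/(πd³) = 1.0910 × 362.39 = 395.37 MPa
Soderberg: 1/n_f = τ_a/S_se + τ_m/S_sy = 136.27/368 + 395.37/714 = 0.37029 + 0.55374 = 0.92404
n_f = 1/0.92404 = 1.082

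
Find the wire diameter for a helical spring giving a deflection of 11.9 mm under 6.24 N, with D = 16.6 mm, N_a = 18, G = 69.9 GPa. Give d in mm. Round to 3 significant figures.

Required rate k = F/δ = 6.24/11.9 = 0.52437 N/mm
d = (8D³N_a·k / G)^(1/4) = (8·16.6³·18·0.52437 / (69.9×10³))^0.25
  = (4.9414)^0.25 = 1.4909 mm

1.49 mm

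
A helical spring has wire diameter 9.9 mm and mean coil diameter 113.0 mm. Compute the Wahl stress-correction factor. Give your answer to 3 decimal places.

C = D/d = 113.0/9.9 = 11.4141
K_W = (4C−1)/(4C−4) + 0.615/C = 44.657/41.657 + 0.0539 = 1.1259

1.126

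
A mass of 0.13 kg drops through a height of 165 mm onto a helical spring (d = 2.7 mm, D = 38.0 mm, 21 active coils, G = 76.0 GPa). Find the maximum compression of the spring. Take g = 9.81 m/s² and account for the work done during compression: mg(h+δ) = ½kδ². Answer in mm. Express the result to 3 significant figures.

34.0 mm

k = Gd⁴/(8D³N_a) = (76.0×10³)(2.7⁴)/(8·38.0³·21) = 0.43814 N/mm
W = mg = 0.13 × 9.81 = 1.2753 N
½kδ² − Wδ − Wh = 0 → δ = (W + √(W² + 2kWh))/k
δ = (1.2753 + √(1.6264 + 184.389))/0.43814 = (1.2753 + 13.639)/0.43814 = 34.04 mm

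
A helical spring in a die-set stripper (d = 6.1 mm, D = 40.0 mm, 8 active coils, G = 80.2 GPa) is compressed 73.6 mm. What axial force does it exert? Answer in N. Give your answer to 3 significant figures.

k = Gd⁴/(8D³N_a) = (80.2×10³)(6.1⁴)/(8·40.0³·8) = 27.11 N/mm
F = k·δ = 27.11 × 73.6 = 1995.3 N

2000 N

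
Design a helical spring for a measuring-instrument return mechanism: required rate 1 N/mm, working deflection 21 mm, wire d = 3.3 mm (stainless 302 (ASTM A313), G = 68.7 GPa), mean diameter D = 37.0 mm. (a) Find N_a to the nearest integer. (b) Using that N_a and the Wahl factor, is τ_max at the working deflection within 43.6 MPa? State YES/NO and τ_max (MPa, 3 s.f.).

(a) 20 coils; (b) NO, τ_max = 62.4 MPa

N_a = Gd⁴/(8D³k) = (68.7×10³)(3.3⁴)/(8·37.0³·1) = 20.11 → N_a = 20
Actual rate k = Gd⁴/(8D³·20) = 1.0053 N/mm
Working load F = kδ = 1.0053·21 = 21.111 N
C = 37.0/3.3 = 11.2121; K_W = (4C−1)/(4C−4)+0.615/C = 1.1283
τ_max = K_W·8FD/(πd³) = 1.1283·55.349 = 62.449 MPa
τ_max > 43.6 MPa → exceeds allowable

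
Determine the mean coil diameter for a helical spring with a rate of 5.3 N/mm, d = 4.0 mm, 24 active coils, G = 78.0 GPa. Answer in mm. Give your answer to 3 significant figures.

D = (Gd⁴/(8N_a·k))^(1/3) = (78.0×10³·4.0⁴/(8·24·5.3))^(1/3)
  = (19622.6)^(1/3) = 26.9724 mm

27.0 mm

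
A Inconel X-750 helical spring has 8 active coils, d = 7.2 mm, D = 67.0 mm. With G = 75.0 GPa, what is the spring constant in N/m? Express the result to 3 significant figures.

k = Gd⁴/(8D³N_a) = (75.0×10³ × 7.2⁴) / (8 × 67.0³ × 8)
  = 2.01554e+08 / 1.92488e+07 = 10.471 N/mm = 10471 N/m

10500 N/m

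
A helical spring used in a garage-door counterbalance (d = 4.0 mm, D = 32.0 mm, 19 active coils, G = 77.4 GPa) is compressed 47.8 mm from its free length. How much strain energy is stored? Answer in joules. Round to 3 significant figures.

4.54 J

k = Gd⁴/(8D³N_a) = (77.4×10³)(4.0⁴)/(8·32.0³·19) = 3.9782 N/mm
U = ½kδ² = 0.5 × 3.9782 × 47.8² = 4544.8 N·mm = 4.5448 J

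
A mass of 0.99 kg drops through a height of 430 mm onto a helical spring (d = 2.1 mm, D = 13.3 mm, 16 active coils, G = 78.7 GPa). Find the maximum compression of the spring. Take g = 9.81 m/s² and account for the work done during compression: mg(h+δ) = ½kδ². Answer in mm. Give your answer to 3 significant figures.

42.5 mm

k = Gd⁴/(8D³N_a) = (78.7×10³)(2.1⁴)/(8·13.3³·16) = 5.0826 N/mm
W = mg = 0.99 × 9.81 = 9.7119 N
½kδ² − Wδ − Wh = 0 → δ = (W + √(W² + 2kWh))/k
δ = (9.7119 + √(94.321 + 42451.2))/5.0826 = (9.7119 + 206.27)/5.0826 = 42.493 mm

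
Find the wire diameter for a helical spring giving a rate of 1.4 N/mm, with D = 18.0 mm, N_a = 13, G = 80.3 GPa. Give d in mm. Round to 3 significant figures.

1.80 mm

d = (8D³N_a·k / G)^(1/4) = (8·18.0³·13·1.4 / (80.3×10³))^0.25
  = (10.575)^0.25 = 1.8033 mm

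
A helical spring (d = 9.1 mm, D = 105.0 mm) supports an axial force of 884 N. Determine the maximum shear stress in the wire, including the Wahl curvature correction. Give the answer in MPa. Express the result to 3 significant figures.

Spring index C = D/d = 105.0/9.1 = 11.5385
K_W = (4C−1)/(4C−4) + 0.615/C = 45.154/42.154 + 0.0533 = 1.1245
τ₀ = 8FD/(πd³) = 8·884·105.0/(π·9.1³) = 742560/2367.4 = 313.66 MPa
τ_max = K·τ₀ = 1.1245 × 313.66 = 352.7 MPa

353 MPa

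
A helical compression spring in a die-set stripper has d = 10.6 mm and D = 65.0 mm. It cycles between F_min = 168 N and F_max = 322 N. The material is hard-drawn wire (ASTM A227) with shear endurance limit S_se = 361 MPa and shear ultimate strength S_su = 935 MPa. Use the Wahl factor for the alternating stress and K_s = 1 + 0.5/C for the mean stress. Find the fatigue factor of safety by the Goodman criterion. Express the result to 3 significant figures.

13.1

C = D/d = 65.0/10.6 = 6.1321; K_W = (4C−1)/(4C−4)+0.615/C = 1.2464; K_s = 1+0.5/C = 1.0815
F_a = (F_max−F_min)/2 = 77 N; F_m = (F_max+F_min)/2 = 245 N
τ_a = K_W·8F_aD/(πd³) = 1.2464 × 10.701 = 13.338 MPa
τ_m = K_s·8F_mD/(πd³) = 1.0815 × 34.049 = 36.825 MPa
Goodman: 1/n_f = τ_a/S_se + τ_m/S_su = 13.338/361 + 36.825/935 = 0.03695 + 0.03939 = 0.076333
n_f = 1/0.076333 = 13.1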